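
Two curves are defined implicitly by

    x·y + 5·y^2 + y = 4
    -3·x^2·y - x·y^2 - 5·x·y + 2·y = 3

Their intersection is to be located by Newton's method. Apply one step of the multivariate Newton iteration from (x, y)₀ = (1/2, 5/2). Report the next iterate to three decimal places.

(0.312, 1.348)

At (1/2, 5/2): F = (31.000, -9.250).
Jacobian J = [[y, x + 10·y + 1], [-6·x·y - y^2 - 5·y, -3·x^2 - 2·x·y - 5·x + 2]].
At the point, J = [[2.500, 26.500], [-26.250, -3.750]] (det J = 686.250).
Solving J·Δ = −F gives Δ = (-0.188, -1.152).
Then the next iterate is (x, y)₁ = (0.312, 1.348).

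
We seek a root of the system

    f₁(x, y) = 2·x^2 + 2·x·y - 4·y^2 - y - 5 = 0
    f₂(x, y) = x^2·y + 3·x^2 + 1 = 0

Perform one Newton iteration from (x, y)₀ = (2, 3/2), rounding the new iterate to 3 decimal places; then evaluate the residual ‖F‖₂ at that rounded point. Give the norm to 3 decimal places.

At (2, 3/2): F = (-1.500, 19.000).
Jacobian J = [[4·x + 2·y, 2·x - 8·y - 1], [2·x·y + 6·x, x^2]].
At the point, J = [[11.000, -9.000], [18.000, 4.000]] (det J = 206.000).
Solving J·Δ = −F gives Δ = (-0.801, -1.146).
Then the next iterate is (x, y)₁ = (1.199, 0.354).
Re-evaluating at (1.199, 0.354): F = (-2.13117, 5.82171), so ‖F‖₂ = 6.200.

6.200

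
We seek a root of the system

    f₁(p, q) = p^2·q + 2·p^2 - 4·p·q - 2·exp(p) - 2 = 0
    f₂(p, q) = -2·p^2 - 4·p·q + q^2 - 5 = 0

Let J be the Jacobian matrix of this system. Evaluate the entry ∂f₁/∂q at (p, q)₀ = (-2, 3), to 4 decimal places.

12.0000

∂f₁/∂q = p^2 - 4·p.
At (-2, 3) this is 12.0000.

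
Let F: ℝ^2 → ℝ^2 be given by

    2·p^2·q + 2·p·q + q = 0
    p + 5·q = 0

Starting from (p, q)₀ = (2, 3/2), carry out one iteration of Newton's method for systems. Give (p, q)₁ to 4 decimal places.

(2.4194, -0.4839)

At (2, 3/2): F = (19.5000, 9.5000).
Jacobian J = [[4·p·q + 2·q, 2·p^2 + 2·p + 1], [1, 5]].
At the point, J = [[15.0000, 13.0000], [1.0000, 5.0000]] (det J = 62.0000).
Solving J·Δ = −F gives Δ = (0.4194, -1.9839).
Then the next iterate is (p, q)₁ = (2.4194, -0.4839).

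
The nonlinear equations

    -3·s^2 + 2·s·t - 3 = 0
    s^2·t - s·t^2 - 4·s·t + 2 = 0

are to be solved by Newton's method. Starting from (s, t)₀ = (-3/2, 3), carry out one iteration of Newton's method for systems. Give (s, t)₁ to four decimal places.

(-0.2989, 2.7556)

At (-3/2, 3): F = (-18.7500, 40.2500).
Jacobian J = [[-6·s + 2·t, 2·s], [2·s·t - t^2 - 4·t, s^2 - 2·s·t - 4·s]].
At the point, J = [[15.0000, -3.0000], [-30.0000, 17.2500]] (det J = 168.7500).
Solving J·Δ = −F gives Δ = (1.2011, -0.2444).
Then the next iterate is (s, t)₁ = (-0.2989, 2.7556).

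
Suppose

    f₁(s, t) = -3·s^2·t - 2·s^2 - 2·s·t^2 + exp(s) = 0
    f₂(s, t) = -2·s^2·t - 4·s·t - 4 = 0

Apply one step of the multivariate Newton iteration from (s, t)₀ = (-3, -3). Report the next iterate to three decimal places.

At (-3, -3): F = (117.04979, 14.000).
Jacobian J = [[-6·s·t - 4·s - 2·t^2 + exp(s), -3·s^2 - 4·s·t], [-4·s·t - 4·t, -2·s^2 - 4·s]].
At the point, J = [[-59.95021, -63.000], [-24.000, -6.000]] (det J = -1152.29872).
Solving J·Δ = −F gives Δ = (0.156, 1.710).
Then the next iterate is (s, t)₁ = (-2.844, -1.290).

(-2.844, -1.290)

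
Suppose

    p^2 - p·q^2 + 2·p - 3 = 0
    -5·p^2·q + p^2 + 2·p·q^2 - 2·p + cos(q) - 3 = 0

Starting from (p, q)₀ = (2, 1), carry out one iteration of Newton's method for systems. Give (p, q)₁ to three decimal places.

(1.124, 0.654)

At (2, 1): F = (3.000, -18.45970).
Jacobian J = [[2·p - q^2 + 2, -2·p·q], [-10·p·q + 2·p + 2·q^2 - 2, -5·p^2 + 4·p·q - sin(q)]].
At the point, J = [[5.000, -4.000], [-16.000, -12.84147]] (det J = -128.20735).
Solving J·Δ = −F gives Δ = (-0.876, -0.346).
Then the next iterate is (p, q)₁ = (1.124, 0.654).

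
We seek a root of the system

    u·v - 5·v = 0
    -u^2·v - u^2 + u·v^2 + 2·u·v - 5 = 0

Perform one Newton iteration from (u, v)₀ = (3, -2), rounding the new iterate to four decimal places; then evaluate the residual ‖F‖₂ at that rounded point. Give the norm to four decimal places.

4.8145

At (3, -2): F = (4.0000, 4.0000).
Jacobian J = [[v, u - 5], [-2·u·v - 2·u + v^2 + 2·v, -u^2 + 2·u·v + 2·u]].
At the point, J = [[-2.0000, -2.0000], [6.0000, -15.0000]] (det J = 42.0000).
Solving J·Δ = −F gives Δ = (1.2381, 0.7619).
Then the next iterate is (u, v)₁ = (4.2381, -1.2381).
Re-evaluating at (4.2381, -1.2381): F = (0.943308, -4.721204), so ‖F‖₂ = 4.8145.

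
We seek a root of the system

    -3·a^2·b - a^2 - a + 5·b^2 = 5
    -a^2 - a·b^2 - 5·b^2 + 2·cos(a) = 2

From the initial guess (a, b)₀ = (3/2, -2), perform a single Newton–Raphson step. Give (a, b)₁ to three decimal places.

(2.812, -0.388)

At (3/2, -2): F = (24.750, -30.10853).
Jacobian J = [[-6·a·b - 2·a - 1, -3·a^2 + 10·b], [-2·a - b^2 - 2·sin(a), -2·a·b - 10·b]].
At the point, J = [[14.000, -26.750], [-8.99499, 26.000]] (det J = 123.38402).
Solving J·Δ = −F gives Δ = (1.312, 1.612).
Then the next iterate is (a, b)₁ = (2.812, -0.388).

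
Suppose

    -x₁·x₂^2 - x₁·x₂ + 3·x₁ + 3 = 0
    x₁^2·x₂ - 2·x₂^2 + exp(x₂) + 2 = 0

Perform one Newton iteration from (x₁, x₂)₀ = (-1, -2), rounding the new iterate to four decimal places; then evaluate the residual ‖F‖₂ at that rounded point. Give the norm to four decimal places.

1.8255

At (-1, -2): F = (2.0000, -7.864665).
Jacobian J = [[-x₂^2 - x₂ + 3, -2·x₁·x₂ - x₁], [2·x₁·x₂, x₁^2 - 4·x₂ + exp(x₂)]].
At the point, J = [[1.0000, -3.0000], [4.0000, 9.135335]] (det J = 21.135335).
Solving J·Δ = −F gives Δ = (0.2519, 0.7506).
Then the next iterate is (x₁, x₂)₁ = (-0.7481, -1.2494).
Re-evaluating at (-0.7481, -1.2494): F = (0.988808, -1.534555), so ‖F‖₂ = 1.8255.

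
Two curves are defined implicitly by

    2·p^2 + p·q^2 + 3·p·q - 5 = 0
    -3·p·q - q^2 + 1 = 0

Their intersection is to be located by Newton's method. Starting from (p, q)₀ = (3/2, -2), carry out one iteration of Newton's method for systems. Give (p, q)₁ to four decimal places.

At (3/2, -2): F = (-3.5000, 6.0000).
Jacobian J = [[4·p + q^2 + 3·q, 2·p·q + 3·p], [-3·q, -3·p - 2·q]].
At the point, J = [[4.0000, -1.5000], [6.0000, -0.5000]] (det J = 7.0000).
Solving J·Δ = −F gives Δ = (-1.5357, -6.4286).
Then the next iterate is (p, q)₁ = (-0.0357, -8.4286).

(-0.0357, -8.4286)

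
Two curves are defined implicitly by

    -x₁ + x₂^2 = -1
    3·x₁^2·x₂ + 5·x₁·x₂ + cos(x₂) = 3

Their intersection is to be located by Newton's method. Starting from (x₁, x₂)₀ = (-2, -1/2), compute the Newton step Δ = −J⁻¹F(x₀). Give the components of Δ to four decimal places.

(-4.8362, 8.0862)

At (-2, -1/2): F = (3.2500, -3.122417).
Jacobian J = [[-1, 2·x₂], [6·x₁·x₂ + 5·x₂, 3·x₁^2 + 5·x₁ - sin(x₂)]].
At the point, J = [[-1.0000, -1.0000], [3.5000, 2.479426]] (det J = 1.020574).
Solving J·Δ = −F gives Δ = (-4.8362, 8.0862).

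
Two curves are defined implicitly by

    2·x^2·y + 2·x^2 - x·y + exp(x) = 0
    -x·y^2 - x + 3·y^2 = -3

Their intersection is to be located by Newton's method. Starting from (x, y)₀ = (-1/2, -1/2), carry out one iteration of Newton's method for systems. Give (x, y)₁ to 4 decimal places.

At (-1/2, -1/2): F = (0.606531, 4.3750).
Jacobian J = [[4·x·y + 4·x - y + exp(x), 2·x^2 - x], [-y^2 - 1, -2·x·y + 6·y]].
At the point, J = [[0.106531, 1.0000], [-1.2500, -3.5000]] (det J = 0.877143).
Solving J·Δ = −F gives Δ = (7.4080, -1.3957).
Then the next iterate is (x, y)₁ = (6.9080, -1.8957).

(6.9080, -1.8957)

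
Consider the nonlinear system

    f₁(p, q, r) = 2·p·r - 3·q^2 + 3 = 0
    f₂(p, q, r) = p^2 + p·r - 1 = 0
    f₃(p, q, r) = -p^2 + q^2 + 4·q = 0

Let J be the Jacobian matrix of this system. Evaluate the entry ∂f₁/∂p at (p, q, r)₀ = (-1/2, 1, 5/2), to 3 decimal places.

5.000

∂f₁/∂p = 2·r.
At (-1/2, 1, 5/2) this is 5.000.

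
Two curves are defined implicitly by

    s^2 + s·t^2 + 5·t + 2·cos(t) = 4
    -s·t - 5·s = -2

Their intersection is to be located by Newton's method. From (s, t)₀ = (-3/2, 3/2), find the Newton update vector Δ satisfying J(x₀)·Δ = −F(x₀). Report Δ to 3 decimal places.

(1.968, 0.696)

At (-3/2, 3/2): F = (2.51647, 11.750).
Jacobian J = [[2·s + t^2, 2·s·t - 2·sin(t) + 5], [-t - 5, -s]].
At the point, J = [[-0.750, -1.49499], [-6.500, 1.500]] (det J = -10.84243).
Solving J·Δ = −F gives Δ = (1.968, 0.696).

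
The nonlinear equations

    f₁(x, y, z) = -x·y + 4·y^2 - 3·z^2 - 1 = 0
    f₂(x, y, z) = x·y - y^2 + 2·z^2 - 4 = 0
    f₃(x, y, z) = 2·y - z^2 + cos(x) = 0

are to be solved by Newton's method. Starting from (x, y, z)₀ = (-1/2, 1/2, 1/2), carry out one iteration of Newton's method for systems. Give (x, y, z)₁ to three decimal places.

At (-1/2, 1/2, 1/2): F = (-0.500, -4.000, 1.62758).
Jacobian J = [[-y, -x + 8·y, -6·z], [y, x - 2·y, 4·z], [-sin(x), 2, -2·z]].
At the point, J = [[-0.500, 4.500, -3.000], [0.500, -1.500, 2.000], [0.47943, 2.000, -1.000]] (det J = 2.65741).
Solving J·Δ = −F gives Δ = (-5.484, 3.498, 5.995).
Then the next iterate is (x, y, z)₁ = (-5.984, 3.998, 6.495).

(-5.984, 3.998, 6.495)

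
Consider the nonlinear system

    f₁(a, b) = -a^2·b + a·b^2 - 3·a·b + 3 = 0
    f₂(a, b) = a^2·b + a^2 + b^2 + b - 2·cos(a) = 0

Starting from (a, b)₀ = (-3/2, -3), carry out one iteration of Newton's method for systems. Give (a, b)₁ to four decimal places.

At (-3/2, -3): F = (-17.2500, 1.358526).
Jacobian J = [[-2·a·b + b^2 - 3·b, -a^2 + 2·a·b - 3·a], [2·a·b + 2·a + 2·sin(a), a^2 + 2·b + 1]].
At the point, J = [[9.0000, 11.2500], [4.005010, -2.7500]] (det J = -69.806363).
Solving J·Δ = −F gives Δ = (0.4606, 1.1648).
Then the next iterate is (a, b)₁ = (-1.0394, -1.8352).

(-1.0394, -1.8352)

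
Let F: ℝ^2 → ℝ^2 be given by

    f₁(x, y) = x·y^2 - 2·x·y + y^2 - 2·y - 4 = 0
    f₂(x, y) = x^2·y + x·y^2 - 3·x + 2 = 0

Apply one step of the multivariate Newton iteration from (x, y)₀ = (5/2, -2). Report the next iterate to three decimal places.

At (5/2, -2): F = (24.000, -8.000).
Jacobian J = [[y^2 - 2·y, 2·x·y - 2·x + 2·y - 2], [2·x·y + y^2 - 3, x^2 + 2·x·y]].
At the point, J = [[8.000, -21.000], [-9.000, -3.750]] (det J = -219.000).
Solving J·Δ = −F gives Δ = (-1.178, 0.694).
Then the next iterate is (x, y)₁ = (1.322, -1.306).

(1.322, -1.306)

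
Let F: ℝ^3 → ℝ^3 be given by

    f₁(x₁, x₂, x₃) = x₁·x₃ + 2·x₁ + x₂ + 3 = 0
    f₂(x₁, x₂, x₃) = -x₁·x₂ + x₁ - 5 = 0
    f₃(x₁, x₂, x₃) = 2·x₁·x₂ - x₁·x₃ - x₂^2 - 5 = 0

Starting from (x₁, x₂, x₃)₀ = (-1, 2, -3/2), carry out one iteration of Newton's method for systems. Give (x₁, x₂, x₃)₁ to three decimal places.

At (-1, 2, -3/2): F = (4.500, -4.000, -14.500).
Jacobian J = [[x₃ + 2, 1, x₁], [-x₂ + 1, -x₁, 0], [2·x₂ - x₃, 2·x₁ - 2·x₂, -x₁]].
At the point, J = [[0.500, 1.000, -1.000], [-1.000, 1.000, 0.000], [5.500, -6.000, 1.000]] (det J = 1.000).
Solving J·Δ = −F gives Δ = (30.000, 34.000, 53.500).
Then the next iterate is (x₁, x₂, x₃)₁ = (29.000, 36.000, 52.000).

(29.000, 36.000, 52.000)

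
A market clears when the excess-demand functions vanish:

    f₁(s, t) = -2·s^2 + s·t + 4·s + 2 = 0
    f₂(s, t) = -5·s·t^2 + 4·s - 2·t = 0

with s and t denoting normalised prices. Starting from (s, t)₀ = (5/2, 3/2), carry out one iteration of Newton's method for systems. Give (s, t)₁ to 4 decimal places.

(2.8858, 0.8944)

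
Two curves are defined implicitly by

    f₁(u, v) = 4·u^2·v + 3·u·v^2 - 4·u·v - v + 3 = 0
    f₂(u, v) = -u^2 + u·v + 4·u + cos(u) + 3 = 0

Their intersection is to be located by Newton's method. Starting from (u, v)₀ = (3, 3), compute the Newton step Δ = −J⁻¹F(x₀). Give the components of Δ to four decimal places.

(3.1805, -5.5806)

At (3, 3): F = (153.0000, 14.010008).
Jacobian J = [[8·u·v + 3·v^2 - 4·v, 4·u^2 + 6·u·v - 4·u - 1], [-2·u + v - sin(u) + 4, u]].
At the point, J = [[87.0000, 77.0000], [0.858880, 3.0000]] (det J = 194.866241).
Solving J·Δ = −F gives Δ = (3.1805, -5.5806).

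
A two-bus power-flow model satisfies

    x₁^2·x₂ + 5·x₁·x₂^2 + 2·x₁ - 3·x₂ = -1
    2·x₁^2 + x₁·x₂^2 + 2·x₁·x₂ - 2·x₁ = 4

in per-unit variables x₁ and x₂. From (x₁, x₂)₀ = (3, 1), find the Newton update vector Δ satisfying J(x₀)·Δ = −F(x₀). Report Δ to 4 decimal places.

At (3, 1): F = (28.0000, 17.0000).
Jacobian J = [[2·x₁·x₂ + 5·x₂^2 + 2, x₁^2 + 10·x₁·x₂ - 3], [4·x₁ + x₂^2 + 2·x₂ - 2, 2·x₁·x₂ + 2·x₁]].
At the point, J = [[13.0000, 36.0000], [13.0000, 12.0000]] (det J = -312.0000).
Solving J·Δ = −F gives Δ = (-0.8846, -0.4583).

(-0.8846, -0.4583)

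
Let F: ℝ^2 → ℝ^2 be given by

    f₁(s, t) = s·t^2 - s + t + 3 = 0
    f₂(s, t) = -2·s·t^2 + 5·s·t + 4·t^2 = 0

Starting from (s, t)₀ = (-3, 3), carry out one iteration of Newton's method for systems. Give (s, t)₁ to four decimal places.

At (-3, 3): F = (-18.0000, 45.0000).
Jacobian J = [[t^2 - 1, 2·s·t + 1], [-2·t^2 + 5·t, -4·s·t + 5·s + 8·t]].
At the point, J = [[8.0000, -17.0000], [-3.0000, 45.0000]] (det J = 309.0000).
Solving J·Δ = −F gives Δ = (0.1456, -0.9903).
Then the next iterate is (s, t)₁ = (-2.8544, 2.0097).

(-2.8544, 2.0097)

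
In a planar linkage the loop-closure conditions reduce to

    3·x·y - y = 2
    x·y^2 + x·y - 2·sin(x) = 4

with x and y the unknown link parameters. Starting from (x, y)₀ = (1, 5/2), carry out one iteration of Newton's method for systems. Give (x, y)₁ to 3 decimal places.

At (1, 5/2): F = (3.000, 3.06706).
Jacobian J = [[3·y, 3·x - 1], [y^2 + y - 2·cos(x), 2·x·y + x]].
At the point, J = [[7.500, 2.000], [7.66940, 6.000]] (det J = 29.66121).
Solving J·Δ = −F gives Δ = (-0.400, 0.000).
Then the next iterate is (x, y)₁ = (0.600, 2.500).

(0.600, 2.500)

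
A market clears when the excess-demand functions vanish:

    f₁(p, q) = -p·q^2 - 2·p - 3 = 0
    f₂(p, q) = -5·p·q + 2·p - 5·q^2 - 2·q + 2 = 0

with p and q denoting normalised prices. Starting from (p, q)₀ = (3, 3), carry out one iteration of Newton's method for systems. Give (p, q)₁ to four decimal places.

(2.6184, 1.2332)

At (3, 3): F = (-36.0000, -88.0000).
Jacobian J = [[-q^2 - 2, -2·p·q], [-5·q + 2, -5·p - 10·q - 2]].
At the point, J = [[-11.0000, -18.0000], [-13.0000, -47.0000]] (det J = 283.0000).
Solving J·Δ = −F gives Δ = (-0.3816, -1.7668).
Then the next iterate is (p, q)₁ = (2.6184, 1.2332).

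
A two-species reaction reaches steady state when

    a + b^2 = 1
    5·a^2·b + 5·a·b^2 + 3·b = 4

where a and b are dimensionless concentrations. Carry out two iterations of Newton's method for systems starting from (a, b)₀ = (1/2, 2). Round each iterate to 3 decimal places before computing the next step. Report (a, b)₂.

At (1/2, 2): F = (3.500, 14.500).
Jacobian J = [[1, 2·b], [10·a·b + 5·b^2, 5·a^2 + 10·a·b + 3]].
At the point, J = [[1.000, 4.000], [30.000, 14.250]] (det J = -105.750).
Solving J·Δ = −F gives Δ = (-0.077, -0.856).
Then the next iterate is (a, b)₁ = (0.423, 1.144).
Round to (0.423, 1.144) and repeat: F = (0.73174, 3.22345), J = [[1.000, 2.288], [11.38280, 8.73376]].
Δ = (-0.057, -0.295), so (a, b)₂ = (0.366, 0.849).

(0.366, 0.849)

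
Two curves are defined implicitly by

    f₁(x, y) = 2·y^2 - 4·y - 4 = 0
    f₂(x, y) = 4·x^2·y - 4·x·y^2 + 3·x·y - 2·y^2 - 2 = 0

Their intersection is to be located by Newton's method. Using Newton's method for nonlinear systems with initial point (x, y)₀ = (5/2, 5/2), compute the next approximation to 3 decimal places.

At (5/2, 5/2): F = (-1.500, 4.250).
Jacobian J = [[0, 4·y - 4], [8·x·y - 4·y^2 + 3·y, 4·x^2 - 8·x·y + 3·x - 4·y]].
At the point, J = [[0.000, 6.000], [32.500, -27.500]] (det J = -195.000).
Solving J·Δ = −F gives Δ = (0.081, 0.250).
Then the next iterate is (x, y)₁ = (2.581, 2.750).

(2.581, 2.750)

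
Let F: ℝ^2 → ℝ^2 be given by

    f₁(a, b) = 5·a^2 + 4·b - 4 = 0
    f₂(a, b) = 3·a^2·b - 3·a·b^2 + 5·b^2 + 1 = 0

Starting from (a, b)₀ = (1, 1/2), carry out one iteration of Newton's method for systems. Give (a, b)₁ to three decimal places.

At (1, 1/2): F = (3.000, 3.000).
Jacobian J = [[10·a, 4], [6·a·b - 3·b^2, 3·a^2 - 6·a·b + 10·b]].
At the point, J = [[10.000, 4.000], [2.250, 5.000]] (det J = 41.000).
Solving J·Δ = −F gives Δ = (-0.073, -0.567).
Then the next iterate is (a, b)₁ = (0.927, -0.067).

(0.927, -0.067)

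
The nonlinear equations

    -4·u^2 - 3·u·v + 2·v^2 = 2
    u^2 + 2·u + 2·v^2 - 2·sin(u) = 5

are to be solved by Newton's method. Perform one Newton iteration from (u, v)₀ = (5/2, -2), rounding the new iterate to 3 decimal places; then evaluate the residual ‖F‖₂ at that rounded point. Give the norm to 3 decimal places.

At (5/2, -2): F = (-4.000, 13.05306).
Jacobian J = [[-8·u - 3·v, -3·u + 4·v], [2·u - 2·cos(u) + 2, 4·v]].
At the point, J = [[-14.000, -15.500], [8.60229, -8.000]] (det J = 245.33545).
Solving J·Δ = −F gives Δ = (-0.955, 0.605).
Then the next iterate is (u, v)₁ = (1.545, -1.395).
Re-evaluating at (1.545, -1.395): F = (-1.19022, 2.36974), so ‖F‖₂ = 2.652.

2.652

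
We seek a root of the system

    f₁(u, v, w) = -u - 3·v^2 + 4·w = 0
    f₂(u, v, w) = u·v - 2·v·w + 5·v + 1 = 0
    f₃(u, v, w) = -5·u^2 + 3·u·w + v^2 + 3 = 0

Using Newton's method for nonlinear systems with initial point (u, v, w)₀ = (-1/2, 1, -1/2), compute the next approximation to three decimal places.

(-1.205, -0.559, -1.890)

At (-1/2, 1, -1/2): F = (-4.500, 6.500, 3.500).
Jacobian J = [[-1, -6·v, 4], [v, u - 2·w + 5, -2·v], [-10·u + 3·w, 2·v, 3·u]].
At the point, J = [[-1.000, -6.000, 4.000], [1.000, 5.500, -2.000], [3.500, 2.000, -1.500]] (det J = -31.750).
Solving J·Δ = −F gives Δ = (-0.705, -1.559, -1.390).
Then the next iterate is (u, v, w)₁ = (-1.205, -0.559, -1.890).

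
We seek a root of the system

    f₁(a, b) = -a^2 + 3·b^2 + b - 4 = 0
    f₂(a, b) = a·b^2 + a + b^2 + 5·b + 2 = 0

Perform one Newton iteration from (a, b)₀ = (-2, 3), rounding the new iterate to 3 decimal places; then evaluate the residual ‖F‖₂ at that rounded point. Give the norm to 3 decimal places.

3.598

At (-2, 3): F = (22.000, 6.000).
Jacobian J = [[-2·a, 6·b + 1], [b^2 + 1, 2·a·b + 2·b + 5]].
At the point, J = [[4.000, 19.000], [10.000, -1.000]] (det J = -194.000).
Solving J·Δ = −F gives Δ = (-0.701, -1.010).
Then the next iterate is (a, b)₁ = (-2.701, 1.990).
Re-evaluating at (-2.701, 1.990): F = (2.57490, 2.51287), so ‖F‖₂ = 3.598.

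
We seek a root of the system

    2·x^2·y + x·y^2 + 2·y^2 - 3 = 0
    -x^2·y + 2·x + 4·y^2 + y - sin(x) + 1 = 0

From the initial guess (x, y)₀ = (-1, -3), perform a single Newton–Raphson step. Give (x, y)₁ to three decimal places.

(-0.725, -1.559)

At (-1, -3): F = (0.000, 35.84147).
Jacobian J = [[4·x·y + y^2, 2·x^2 + 2·x·y + 4·y], [-2·x·y - cos(x) + 2, -x^2 + 8·y + 1]].
At the point, J = [[21.000, -4.000], [-4.54030, -24.000]] (det J = -522.16121).
Solving J·Δ = −F gives Δ = (0.275, 1.441).
Then the next iterate is (x, y)₁ = (-0.725, -1.559).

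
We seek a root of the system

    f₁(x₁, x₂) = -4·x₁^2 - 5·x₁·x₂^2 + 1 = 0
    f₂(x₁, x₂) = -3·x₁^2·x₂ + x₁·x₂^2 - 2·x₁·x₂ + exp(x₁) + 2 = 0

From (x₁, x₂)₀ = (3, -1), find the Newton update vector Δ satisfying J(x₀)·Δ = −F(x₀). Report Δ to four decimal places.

At (3, -1): F = (-50.0000, 58.085537).
Jacobian J = [[-8·x₁ - 5·x₂^2, -10·x₁·x₂], [-6·x₁·x₂ + x₂^2 - 2·x₂ + exp(x₁), -3·x₁^2 + 2·x₁·x₂ - 2·x₁]].
At the point, J = [[-29.0000, 30.0000], [41.085537, -39.0000]] (det J = -101.566108).
Solving J·Δ = −F gives Δ = (2.0424, 3.6409).

(2.0424, 3.6409)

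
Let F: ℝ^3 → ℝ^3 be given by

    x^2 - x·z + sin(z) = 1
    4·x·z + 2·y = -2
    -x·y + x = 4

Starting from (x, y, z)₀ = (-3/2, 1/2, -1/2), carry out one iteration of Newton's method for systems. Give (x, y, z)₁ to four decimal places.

(-0.1201, 3.2067, 0.9423)

At (-3/2, 1/2, -1/2): F = (0.020574, 6.0000, -4.7500).
Jacobian J = [[2·x - z, 0, -x + cos(z)], [4·z, 2, 4·x], [-y + 1, -x, 0]].
At the point, J = [[-2.5000, 0.0000, 2.377583], [-2.0000, 2.0000, -6.0000], [0.5000, 1.5000, 0.0000]] (det J = -32.010330).
Solving J·Δ = −F gives Δ = (1.3799, 2.7067, 1.4423).
Then the next iterate is (x, y, z)₁ = (-0.1201, 3.2067, 0.9423).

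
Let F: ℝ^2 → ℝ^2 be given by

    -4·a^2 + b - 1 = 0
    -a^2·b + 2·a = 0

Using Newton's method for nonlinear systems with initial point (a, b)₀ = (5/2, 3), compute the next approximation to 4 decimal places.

At (5/2, 3): F = (-23.0000, -13.7500).
Jacobian J = [[-8·a, 1], [-2·a·b + 2, -a^2]].
At the point, J = [[-20.0000, 1.0000], [-13.0000, -6.2500]] (det J = 138.0000).
Solving J·Δ = −F gives Δ = (-1.1413, 0.1739).
Then the next iterate is (a, b)₁ = (1.3587, 3.1739).

(1.3587, 3.1739)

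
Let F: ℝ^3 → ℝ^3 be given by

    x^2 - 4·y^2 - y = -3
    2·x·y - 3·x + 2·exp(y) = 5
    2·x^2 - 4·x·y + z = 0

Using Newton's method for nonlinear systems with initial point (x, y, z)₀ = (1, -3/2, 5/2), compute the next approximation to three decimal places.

(-0.517, -0.906, 9.544)

At (1, -3/2, 5/2): F = (-3.500, -10.55374, 10.500).
Jacobian J = [[2·x, -8·y - 1, 0], [2·y - 3, 2·x + 2·exp(y), 0], [4·x - 4·y, -4·x, 1]].
At the point, J = [[2.000, 11.000, 0.000], [-6.000, 2.44626, 0.000], [10.000, -4.000, 1.000]] (det J = 70.89252).
Solving J·Δ = −F gives Δ = (-1.517, 0.594, 7.044).
Then the next iterate is (x, y, z)₁ = (-0.517, -0.906, 9.544).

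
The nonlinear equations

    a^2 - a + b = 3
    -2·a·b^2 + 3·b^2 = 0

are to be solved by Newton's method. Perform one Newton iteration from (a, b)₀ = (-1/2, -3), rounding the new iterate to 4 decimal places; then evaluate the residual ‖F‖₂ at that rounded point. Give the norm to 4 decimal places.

2.4095

At (-1/2, -3): F = (-5.2500, 36.0000).
Jacobian J = [[2·a - 1, 1], [-2·b^2, -4·a·b + 6·b]].
At the point, J = [[-2.0000, 1.0000], [-18.0000, -24.0000]] (det J = 66.0000).
Solving J·Δ = −F gives Δ = (-1.3636, 2.5227).
Then the next iterate is (a, b)₁ = (-1.8636, -0.4773).
Re-evaluating at (-1.8636, -0.4773): F = (1.859305, 1.532559), so ‖F‖₂ = 2.4095.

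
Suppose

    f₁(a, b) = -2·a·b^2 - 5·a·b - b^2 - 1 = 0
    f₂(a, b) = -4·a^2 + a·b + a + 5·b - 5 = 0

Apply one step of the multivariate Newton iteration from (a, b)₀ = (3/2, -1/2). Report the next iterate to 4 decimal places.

(-0.1055, -0.9174)

At (3/2, -1/2): F = (1.7500, -15.7500).
Jacobian J = [[-2·b^2 - 5·b, -4·a·b - 5·a - 2·b], [-8·a + b + 1, a + 5]].
At the point, J = [[2.0000, -3.5000], [-11.5000, 6.5000]] (det J = -27.2500).
Solving J·Δ = −F gives Δ = (-1.6055, -0.4174).
Then the next iterate is (a, b)₁ = (-0.1055, -0.9174).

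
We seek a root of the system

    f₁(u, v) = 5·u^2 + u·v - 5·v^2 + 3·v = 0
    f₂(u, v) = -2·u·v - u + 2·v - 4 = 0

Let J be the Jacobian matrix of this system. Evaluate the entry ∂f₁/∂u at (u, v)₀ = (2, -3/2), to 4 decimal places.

∂f₁/∂u = 10·u + v.
At (2, -3/2) this is 18.5000.

18.5000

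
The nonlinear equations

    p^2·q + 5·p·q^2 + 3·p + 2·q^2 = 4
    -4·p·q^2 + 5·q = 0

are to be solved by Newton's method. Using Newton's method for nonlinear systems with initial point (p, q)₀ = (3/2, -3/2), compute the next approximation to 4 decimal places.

(-8.9792, -4.6875)

At (3/2, -3/2): F = (18.5000, -21.0000).
Jacobian J = [[2·p·q + 5·q^2 + 3, p^2 + 10·p·q + 4·q], [-4·q^2, -8·p·q + 5]].
At the point, J = [[9.7500, -26.2500], [-9.0000, 23.0000]] (det J = -12.0000).
Solving J·Δ = −F gives Δ = (-10.4792, -3.1875).
Then the next iterate is (p, q)₁ = (-8.9792, -4.6875).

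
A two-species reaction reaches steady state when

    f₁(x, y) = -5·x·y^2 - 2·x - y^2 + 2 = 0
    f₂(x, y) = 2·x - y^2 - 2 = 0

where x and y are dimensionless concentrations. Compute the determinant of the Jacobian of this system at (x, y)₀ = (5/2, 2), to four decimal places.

196.0000

J = [[-5·y^2 - 2, -10·x·y - 2·y], [2, -2·y]].
At the point, J = [[-22.0000, -54.0000], [2.0000, -4.0000]].
det J = 196.0000.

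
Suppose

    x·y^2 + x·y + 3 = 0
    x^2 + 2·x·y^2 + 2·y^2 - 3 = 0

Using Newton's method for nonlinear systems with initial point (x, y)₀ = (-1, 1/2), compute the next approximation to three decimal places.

(-2.333, 1.125)

At (-1, 1/2): F = (2.250, -2.000).
Jacobian J = [[y^2 + y, 2·x·y + x], [2·x + 2·y^2, 4·x·y + 4·y]].
At the point, J = [[0.750, -2.000], [-1.500, 0.000]] (det J = -3.000).
Solving J·Δ = −F gives Δ = (-1.333, 0.625).
Then the next iterate is (x, y)₁ = (-2.333, 1.125).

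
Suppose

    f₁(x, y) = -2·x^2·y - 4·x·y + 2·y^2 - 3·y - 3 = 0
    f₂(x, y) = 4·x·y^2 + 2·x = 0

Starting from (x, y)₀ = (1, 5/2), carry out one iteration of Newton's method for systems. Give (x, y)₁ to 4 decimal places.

At (1, 5/2): F = (-13.0000, 27.0000).
Jacobian J = [[-4·x·y - 4·y, -2·x^2 - 4·x + 4·y - 3], [4·y^2 + 2, 8·x·y]].
At the point, J = [[-20.0000, 1.0000], [27.0000, 20.0000]] (det J = -427.0000).
Solving J·Δ = −F gives Δ = (-0.6721, -0.4426).
Then the next iterate is (x, y)₁ = (0.3279, 2.0574).

(0.3279, 2.0574)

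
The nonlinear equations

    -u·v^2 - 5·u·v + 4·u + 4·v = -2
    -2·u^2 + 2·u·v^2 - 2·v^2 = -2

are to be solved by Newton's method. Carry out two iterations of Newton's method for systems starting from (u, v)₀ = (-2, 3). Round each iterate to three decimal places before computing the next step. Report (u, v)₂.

At (-2, 3): F = (54.000, -60.000).
Jacobian J = [[-v^2 - 5·v + 4, -2·u·v - 5·u + 4], [-4·u + 2·v^2, 4·u·v - 4·v]].
At the point, J = [[-20.000, 26.000], [26.000, -36.000]] (det J = 44.000).
Solving J·Δ = −F gives Δ = (8.727, 4.636).
Then the next iterate is (u, v)₁ = (6.727, 7.636).
Round to (6.727, 7.636) and repeat: F = (-589.62611, 579.36046), J = [[-92.48850, -132.36974], [89.70899, 174.92549]].
Δ = (-6.146, -0.160), so (u, v)₂ = (0.581, 7.476).

(0.581, 7.476)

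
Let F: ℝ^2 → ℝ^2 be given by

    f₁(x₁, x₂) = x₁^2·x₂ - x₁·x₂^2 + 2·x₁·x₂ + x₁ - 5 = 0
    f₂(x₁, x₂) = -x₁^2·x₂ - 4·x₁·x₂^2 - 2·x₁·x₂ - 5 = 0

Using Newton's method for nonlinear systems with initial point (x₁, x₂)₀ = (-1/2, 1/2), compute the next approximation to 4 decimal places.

At (-1/2, 1/2): F = (-5.7500, -4.1250).
Jacobian J = [[2·x₁·x₂ - x₂^2 + 2·x₂ + 1, x₁^2 - 2·x₁·x₂ + 2·x₁], [-2·x₁·x₂ - 4·x₂^2 - 2·x₂, -x₁^2 - 8·x₁·x₂ - 2·x₁]].
At the point, J = [[1.2500, -0.2500], [-1.5000, 2.7500]] (det J = 3.0625).
Solving J·Δ = −F gives Δ = (5.5000, 4.5000).
Then the next iterate is (x₁, x₂)₁ = (5.0000, 5.0000).

(5.0000, 5.0000)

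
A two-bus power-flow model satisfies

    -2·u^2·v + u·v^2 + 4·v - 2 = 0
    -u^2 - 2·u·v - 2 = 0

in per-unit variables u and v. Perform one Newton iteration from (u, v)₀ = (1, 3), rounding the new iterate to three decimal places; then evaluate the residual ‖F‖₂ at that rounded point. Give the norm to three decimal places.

3.948

At (1, 3): F = (13.000, -9.000).
Jacobian J = [[-4·u·v + v^2, -2·u^2 + 2·u·v + 4], [-2·u - 2·v, -2·u]].
At the point, J = [[-3.000, 8.000], [-8.000, -2.000]] (det J = 70.000).
Solving J·Δ = −F gives Δ = (-0.657, -1.871).
Then the next iterate is (u, v)₁ = (0.343, 1.129).
Re-evaluating at (0.343, 1.129): F = (2.68755, -2.89214), so ‖F‖₂ = 3.948.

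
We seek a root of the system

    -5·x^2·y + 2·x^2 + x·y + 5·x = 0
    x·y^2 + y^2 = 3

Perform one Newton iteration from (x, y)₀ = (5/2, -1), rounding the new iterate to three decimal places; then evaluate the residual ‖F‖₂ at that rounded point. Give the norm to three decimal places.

At (5/2, -1): F = (53.750, 0.500).
Jacobian J = [[-10·x·y + 4·x + y + 5, -5·x^2 + x], [y^2, 2·x·y + 2·y]].
At the point, J = [[39.000, -28.750], [1.000, -7.000]] (det J = -244.250).
Solving J·Δ = −F gives Δ = (-1.482, -0.140).
Then the next iterate is (x, y)₁ = (1.018, -1.140).
Re-evaluating at (1.018, -1.140): F = (11.90917, -0.37741), so ‖F‖₂ = 11.915.

11.915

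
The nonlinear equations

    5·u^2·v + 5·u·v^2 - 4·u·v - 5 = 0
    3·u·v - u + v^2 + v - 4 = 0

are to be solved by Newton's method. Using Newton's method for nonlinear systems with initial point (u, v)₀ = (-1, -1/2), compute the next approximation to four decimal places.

At (-1, -1/2): F = (-10.7500, -1.7500).
Jacobian J = [[10·u·v + 5·v^2 - 4·v, 5·u^2 + 10·u·v - 4·u], [3·v - 1, 3·u + 2·v + 1]].
At the point, J = [[8.2500, 14.0000], [-2.5000, -3.0000]] (det J = 10.2500).
Solving J·Δ = −F gives Δ = (-5.5366, 4.0305).
Then the next iterate is (u, v)₁ = (-6.5366, 3.5305).

(-6.5366, 3.5305)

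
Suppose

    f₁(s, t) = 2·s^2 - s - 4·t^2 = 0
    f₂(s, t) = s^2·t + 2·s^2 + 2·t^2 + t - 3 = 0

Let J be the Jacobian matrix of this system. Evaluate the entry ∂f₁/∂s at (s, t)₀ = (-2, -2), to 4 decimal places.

-9.0000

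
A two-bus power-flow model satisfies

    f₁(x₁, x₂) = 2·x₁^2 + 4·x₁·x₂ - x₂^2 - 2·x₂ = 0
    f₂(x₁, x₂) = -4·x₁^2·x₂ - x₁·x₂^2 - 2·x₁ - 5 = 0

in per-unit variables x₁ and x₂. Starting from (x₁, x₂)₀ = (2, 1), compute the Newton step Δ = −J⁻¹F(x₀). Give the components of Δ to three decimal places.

(-0.927, -0.470)

At (2, 1): F = (13.000, -27.000).
Jacobian J = [[4·x₁ + 4·x₂, 4·x₁ - 2·x₂ - 2], [-8·x₁·x₂ - x₂^2 - 2, -4·x₁^2 - 2·x₁·x₂]].
At the point, J = [[12.000, 4.000], [-19.000, -20.000]] (det J = -164.000).
Solving J·Δ = −F gives Δ = (-0.927, -0.470).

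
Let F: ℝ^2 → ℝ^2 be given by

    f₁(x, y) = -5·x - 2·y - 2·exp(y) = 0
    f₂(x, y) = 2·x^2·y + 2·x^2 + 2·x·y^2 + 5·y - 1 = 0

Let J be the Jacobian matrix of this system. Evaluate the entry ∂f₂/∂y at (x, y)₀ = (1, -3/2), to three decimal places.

1.000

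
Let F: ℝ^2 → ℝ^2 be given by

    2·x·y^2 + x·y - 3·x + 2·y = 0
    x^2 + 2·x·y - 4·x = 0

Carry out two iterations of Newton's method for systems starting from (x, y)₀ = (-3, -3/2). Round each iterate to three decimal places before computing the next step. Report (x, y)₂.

At (-3, -3/2): F = (-3.000, 30.000).
Jacobian J = [[2·y^2 + y - 3, 4·x·y + x + 2], [2·x + 2·y - 4, 2·x]].
At the point, J = [[0.000, 17.000], [-13.000, -6.000]] (det J = 221.000).
Solving J·Δ = −F gives Δ = (2.226, 0.176).
Then the next iterate is (x, y)₁ = (-0.774, -1.324).
Round to (-0.774, -1.324) and repeat: F = (-2.01483, 5.74463), J = [[-0.81805, 5.32510], [-8.196, -1.548]].
Δ = (0.612, 0.472), so (x, y)₂ = (-0.162, -0.852).

(-0.162, -0.852)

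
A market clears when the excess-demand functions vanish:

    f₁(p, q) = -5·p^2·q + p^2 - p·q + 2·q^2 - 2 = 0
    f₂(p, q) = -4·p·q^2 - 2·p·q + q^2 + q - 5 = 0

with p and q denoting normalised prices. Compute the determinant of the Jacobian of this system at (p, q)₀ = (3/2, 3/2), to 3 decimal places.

276.000

J = [[-10·p·q + 2·p - q, -5·p^2 - p + 4·q], [-4·q^2 - 2·q, -8·p·q - 2·p + 2·q + 1]].
At the point, J = [[-21.000, -6.750], [-12.000, -17.000]].
det J = 276.000.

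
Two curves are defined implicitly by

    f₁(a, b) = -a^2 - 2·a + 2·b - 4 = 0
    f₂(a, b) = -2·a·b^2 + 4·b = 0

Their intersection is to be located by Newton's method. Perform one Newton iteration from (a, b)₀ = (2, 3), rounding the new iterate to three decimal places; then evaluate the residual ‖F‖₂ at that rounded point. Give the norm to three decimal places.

3.289

At (2, 3): F = (-6.000, -24.000).
Jacobian J = [[-2·a - 2, 2], [-2·b^2, -4·a·b + 4]].
At the point, J = [[-6.000, 2.000], [-18.000, -20.000]] (det J = 156.000).
Solving J·Δ = −F gives Δ = (-1.077, -0.231).
Then the next iterate is (a, b)₁ = (0.923, 2.769).
Re-evaluating at (0.923, 2.769): F = (-1.15993, -3.07795), so ‖F‖₂ = 3.289.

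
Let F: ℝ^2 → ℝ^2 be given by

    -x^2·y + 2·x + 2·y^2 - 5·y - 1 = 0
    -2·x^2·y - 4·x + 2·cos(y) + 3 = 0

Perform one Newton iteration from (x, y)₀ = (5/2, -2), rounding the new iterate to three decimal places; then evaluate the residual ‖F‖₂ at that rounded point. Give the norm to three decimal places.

At (5/2, -2): F = (34.500, 17.16771).
Jacobian J = [[-2·x·y + 2, -x^2 + 4·y - 5], [-4·x·y - 4, -2·x^2 - 2·sin(y)]].
At the point, J = [[12.000, -19.250], [16.000, -10.68141]] (det J = 179.82314).
Solving J·Δ = −F gives Δ = (0.211, 1.924).
Then the next iterate is (x, y)₁ = (2.711, -0.076).
Re-evaluating at (2.711, -0.076): F = (5.37212, -4.73265), so ‖F‖₂ = 7.159.

7.159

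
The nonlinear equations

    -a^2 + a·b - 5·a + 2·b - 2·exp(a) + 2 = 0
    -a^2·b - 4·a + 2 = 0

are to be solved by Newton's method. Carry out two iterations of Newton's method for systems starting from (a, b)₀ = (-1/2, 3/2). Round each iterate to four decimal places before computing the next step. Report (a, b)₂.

At (-1/2, 3/2): F = (5.286939, 3.6250).
Jacobian J = [[-2·a + b - 2·exp(a) - 5, a + 2], [-2·a·b - 4, -a^2]].
At the point, J = [[-3.713061, 1.5000], [-2.5000, -0.2500]] (det J = 4.678265).
Solving J·Δ = −F gives Δ = (1.4448, 0.0518).
Then the next iterate is (a, b)₁ = (0.9448, 1.5518).
Round to (0.9448, 1.5518) and repeat: F = (-4.191504, -3.164410), J = [[-10.482398, 2.9448], [-6.932281, -0.892647]].
Δ = (-0.4387, -0.1382), so (a, b)₂ = (0.5061, 1.4136).

(0.5061, 1.4136)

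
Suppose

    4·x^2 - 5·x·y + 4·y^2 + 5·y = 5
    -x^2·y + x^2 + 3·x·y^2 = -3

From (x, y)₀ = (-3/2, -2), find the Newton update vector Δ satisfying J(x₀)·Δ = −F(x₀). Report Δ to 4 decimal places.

At (-3/2, -2): F = (-5.0000, -8.2500).
Jacobian J = [[8·x - 5·y, -5·x + 8·y + 5], [-2·x·y + 2·x + 3·y^2, -x^2 + 6·x·y]].
At the point, J = [[-2.0000, -3.5000], [3.0000, 15.7500]] (det J = -21.0000).
Solving J·Δ = −F gives Δ = (-5.1250, 1.5000).

(-5.1250, 1.5000)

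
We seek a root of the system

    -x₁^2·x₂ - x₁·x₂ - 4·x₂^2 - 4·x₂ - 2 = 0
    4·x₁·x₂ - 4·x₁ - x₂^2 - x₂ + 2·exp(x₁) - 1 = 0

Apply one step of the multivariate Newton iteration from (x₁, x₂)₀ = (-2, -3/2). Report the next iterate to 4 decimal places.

(-0.8390, -0.2959)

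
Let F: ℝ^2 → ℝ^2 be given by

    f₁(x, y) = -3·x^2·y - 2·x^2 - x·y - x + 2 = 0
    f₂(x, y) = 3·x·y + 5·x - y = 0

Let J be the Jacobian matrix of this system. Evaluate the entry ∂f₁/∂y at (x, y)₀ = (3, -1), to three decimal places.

∂f₁/∂y = -3·x^2 - x.
At (3, -1) this is -30.000.

-30.000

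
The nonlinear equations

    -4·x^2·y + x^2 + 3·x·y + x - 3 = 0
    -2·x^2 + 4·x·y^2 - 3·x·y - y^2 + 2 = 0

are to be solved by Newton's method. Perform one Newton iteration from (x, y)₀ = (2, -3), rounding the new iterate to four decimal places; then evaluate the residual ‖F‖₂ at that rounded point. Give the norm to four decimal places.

At (2, -3): F = (33.0000, 75.0000).
Jacobian J = [[-8·x·y + 2·x + 3·y + 1, -4·x^2 + 3·x], [-4·x + 4·y^2 - 3·y, 8·x·y - 3·x - 2·y]].
At the point, J = [[44.0000, -10.0000], [37.0000, -48.0000]] (det J = -1742.0000).
Solving J·Δ = −F gives Δ = (-0.4788, 1.1935).
Then the next iterate is (x, y)₁ = (1.5212, -1.8065).
Re-evaluating at (1.5212, -1.8065): F = (9.312427, 22.209996), so ‖F‖₂ = 24.0833.

24.0833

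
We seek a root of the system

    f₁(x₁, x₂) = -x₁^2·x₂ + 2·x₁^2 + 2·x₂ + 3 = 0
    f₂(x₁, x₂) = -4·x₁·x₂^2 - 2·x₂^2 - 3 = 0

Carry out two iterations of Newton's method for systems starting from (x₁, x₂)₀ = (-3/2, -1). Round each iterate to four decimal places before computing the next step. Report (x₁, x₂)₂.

(-0.6938, -2.5329)

At (-3/2, -1): F = (7.7500, 1.0000).
Jacobian J = [[-2·x₁·x₂ + 4·x₁, -x₁^2 + 2], [-4·x₂^2, -8·x₁·x₂ - 4·x₂]].
At the point, J = [[-9.0000, -0.2500], [-4.0000, -8.0000]] (det J = 71.0000).
Solving J·Δ = −F gives Δ = (0.8697, -0.3099).
Then the next iterate is (x₁, x₂)₁ = (-0.6303, -1.3099).
Round to (-0.6303, -1.3099) and repeat: F = (1.695151, -2.105705), J = [[-4.172460, 1.602722], [-6.863352, -1.365440]].
Δ = (-0.0635, -1.2230), so (x₁, x₂)₂ = (-0.6938, -2.5329).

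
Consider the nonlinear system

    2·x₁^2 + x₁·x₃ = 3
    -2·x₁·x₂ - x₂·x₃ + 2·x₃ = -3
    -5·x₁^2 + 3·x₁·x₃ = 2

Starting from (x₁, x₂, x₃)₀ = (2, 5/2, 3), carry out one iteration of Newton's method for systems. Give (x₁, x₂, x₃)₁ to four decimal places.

At (2, 5/2, 3): F = (11.0000, -8.5000, -4.0000).
Jacobian J = [[4·x₁ + x₃, 0, x₁], [-2·x₂, -2·x₁ - x₃, -x₂ + 2], [-10·x₁ + 3·x₃, 0, 3·x₁]].
At the point, J = [[11.0000, 0.0000, 2.0000], [-5.0000, -7.0000, -0.5000], [-11.0000, 0.0000, 6.0000]] (det J = -616.0000).
Solving J·Δ = −F gives Δ = (-0.8409, -0.5511, -0.8750).
Then the next iterate is (x₁, x₂, x₃)₁ = (1.1591, 1.9489, 2.1250).

(1.1591, 1.9489, 2.1250)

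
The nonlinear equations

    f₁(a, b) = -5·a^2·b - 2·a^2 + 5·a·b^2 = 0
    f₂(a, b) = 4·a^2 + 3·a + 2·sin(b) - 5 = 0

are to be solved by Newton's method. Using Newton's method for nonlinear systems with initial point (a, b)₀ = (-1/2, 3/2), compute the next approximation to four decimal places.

At (-1/2, 3/2): F = (-8.0000, -3.505010).
Jacobian J = [[-10·a·b - 4·a + 5·b^2, -5·a^2 + 10·a·b], [8·a + 3, 2·cos(b)]].
At the point, J = [[20.7500, -8.7500], [-1.0000, 0.141474]] (det J = -5.814406).
Solving J·Δ = −F gives Δ = (-5.4693, -13.8843).
Then the next iterate is (a, b)₁ = (-5.9693, -12.3843).

(-5.9693, -12.3843)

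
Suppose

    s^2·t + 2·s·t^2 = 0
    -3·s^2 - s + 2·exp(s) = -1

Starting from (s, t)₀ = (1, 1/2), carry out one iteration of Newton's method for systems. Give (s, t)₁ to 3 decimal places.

At (1, 1/2): F = (1.000, 2.43656).
Jacobian J = [[2·s·t + 2·t^2, s^2 + 4·s·t], [-6·s + 2·exp(s) - 1, 0]].
At the point, J = [[1.500, 3.000], [-1.56344, 0.000]] (det J = 4.69031).
Solving J·Δ = −F gives Δ = (1.558, -1.113).
Then the next iterate is (s, t)₁ = (2.558, -0.613).

(2.558, -0.613)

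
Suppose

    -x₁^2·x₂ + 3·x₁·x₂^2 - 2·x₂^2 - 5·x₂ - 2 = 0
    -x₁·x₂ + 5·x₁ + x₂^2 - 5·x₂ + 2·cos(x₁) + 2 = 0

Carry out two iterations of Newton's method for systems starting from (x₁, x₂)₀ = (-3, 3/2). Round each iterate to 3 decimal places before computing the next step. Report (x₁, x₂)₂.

(2.883, 3.133)

At (-3, 3/2): F = (-47.750, -15.72998).
Jacobian J = [[-2·x₁·x₂ + 3·x₂^2, -x₁^2 + 6·x₁·x₂ - 4·x₂ - 5], [-x₂ - 2·sin(x₁) + 5, -x₁ + 2·x₂ - 5]].
At the point, J = [[15.750, -47.000], [3.78224, 1.000]] (det J = 193.51528).
Solving J·Δ = −F gives Δ = (4.067, 0.347).
Then the next iterate is (x₁, x₂)₁ = (1.067, 1.847).
Round to (1.067, 1.847) and repeat: F = (-9.24069, 0.50617), J = [[6.29273, -1.70200], [1.40149, -2.373]].
Δ = (1.816, 1.286), so (x₁, x₂)₂ = (2.883, 3.133).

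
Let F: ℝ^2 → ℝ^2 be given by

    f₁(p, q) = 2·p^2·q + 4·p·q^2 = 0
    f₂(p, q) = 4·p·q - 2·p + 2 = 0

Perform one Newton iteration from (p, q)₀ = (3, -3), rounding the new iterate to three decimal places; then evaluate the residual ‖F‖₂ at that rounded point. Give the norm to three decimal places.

At (3, -3): F = (54.000, -40.000).
Jacobian J = [[4·p·q + 4·q^2, 2·p^2 + 8·p·q], [4·q - 2, 4·p]].
At the point, J = [[0.000, -54.000], [-14.000, 12.000]] (det J = -756.000).
Solving J·Δ = −F gives Δ = (-2.000, 1.000).
Then the next iterate is (p, q)₁ = (1.000, -2.000).
Re-evaluating at (1.000, -2.000): F = (12.000, -8.000), so ‖F‖₂ = 14.422.

14.422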